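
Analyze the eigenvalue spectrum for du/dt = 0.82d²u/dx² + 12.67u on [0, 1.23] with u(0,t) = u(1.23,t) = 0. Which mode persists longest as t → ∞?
Eigenvalues: λₙ = 0.82n²π²/1.23² - 12.67.
First three modes:
  n=1: λ₁ = 0.82π²/1.23² - 12.67 ≈ -7.321
  n=2: λ₂ = 3.28π²/1.23² - 12.67 ≈ 8.728
  n=3: λ₃ = 7.38π²/1.23² - 12.67 ≈ 35.474
Since 0.82π²/1.23² ≈ 5.349 < 12.67, λ₁ < 0.
The n=1 mode grows fastest (−λₙ is largest for n=1) → dominates.
Asymptotic: u ~ c₁ sin(πx/1.23) e^{7.321t} (exponential growth at rate −λ₁ ≈ 7.321).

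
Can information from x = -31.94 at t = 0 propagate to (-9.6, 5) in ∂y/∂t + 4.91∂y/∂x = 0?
No. Only data at x = -34.15 affects (-9.6, 5). Advection has one-way propagation along characteristics.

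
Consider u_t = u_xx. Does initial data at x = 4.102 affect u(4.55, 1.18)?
Yes, for any finite x. The heat equation has infinite propagation speed, so all initial data affects all points at any t > 0.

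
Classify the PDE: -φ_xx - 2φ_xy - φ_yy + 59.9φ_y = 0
A = -1, B = -2, C = -1. Discriminant B² - 4AC = 0. Since 0 = 0, parabolic.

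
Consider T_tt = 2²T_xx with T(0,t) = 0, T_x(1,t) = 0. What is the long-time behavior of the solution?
As t → ∞, T oscillates (no decay). Energy is conserved; the solution oscillates indefinitely as standing waves.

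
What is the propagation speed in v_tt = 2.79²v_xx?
Speed = 2.79. Information travels along characteristics x = x₀ ± 2.79t.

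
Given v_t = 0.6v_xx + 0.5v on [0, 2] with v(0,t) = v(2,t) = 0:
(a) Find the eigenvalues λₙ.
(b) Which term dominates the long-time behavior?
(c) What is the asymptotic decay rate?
Eigenvalues: λₙ = 0.6n²π²/2² - 0.5.
First three modes:
  n=1: λ₁ = 0.6π²/2² - 0.5 ≈ 0.98
  n=2: λ₂ = 2.4π²/2² - 0.5 ≈ 5.422
  n=3: λ₃ = 5.4π²/2² - 0.5 ≈ 12.824
Since 0.6π²/2² ≈ 1.48 > 0.5, all λₙ > 0.
The n=1 mode decays slowest → dominates as t → ∞.
Asymptotic: v ~ c₁ sin(πx/2) e^{-λ₁t} with decay rate λ₁ ≈ 0.98.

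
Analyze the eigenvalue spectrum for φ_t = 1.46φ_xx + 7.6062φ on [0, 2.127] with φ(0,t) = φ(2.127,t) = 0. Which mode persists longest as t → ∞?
Eigenvalues: λₙ = 1.46n²π²/2.127² - 7.6062.
First three modes:
  n=1: λ₁ = 1.46π²/2.127² - 7.6062 ≈ -4.421
  n=2: λ₂ = 5.84π²/2.127² - 7.6062 ≈ 5.134
  n=3: λ₃ = 13.14π²/2.127² - 7.6062 ≈ 21.059
Since 1.46π²/2.127² ≈ 3.185 < 7.6062, λ₁ < 0.
The n=1 mode grows fastest (−λₙ is largest for n=1) → dominates.
Asymptotic: φ ~ c₁ sin(πx/2.127) e^{4.421t} (exponential growth at rate −λ₁ ≈ 4.421).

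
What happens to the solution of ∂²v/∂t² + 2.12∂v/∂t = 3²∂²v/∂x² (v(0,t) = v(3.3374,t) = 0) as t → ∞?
v → 0. Damping (γ=2.12) dissipates energy; oscillations decay exponentially.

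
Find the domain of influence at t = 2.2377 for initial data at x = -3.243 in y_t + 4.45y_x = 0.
At x = 6.714765. The characteristic carries data from (-3.243, 0) to (6.714765, 2.2377).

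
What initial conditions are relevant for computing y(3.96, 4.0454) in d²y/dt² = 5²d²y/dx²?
Domain of dependence: [-16.267, 24.187]. Signals travel at speed 5, so data within |x - 3.96| ≤ 5·4.0454 = 20.227 can reach the point.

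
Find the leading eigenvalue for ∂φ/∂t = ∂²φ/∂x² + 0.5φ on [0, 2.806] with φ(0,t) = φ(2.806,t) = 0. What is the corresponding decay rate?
Eigenvalues: λₙ = n²π²/2.806² - 0.5.
First three modes:
  n=1: λ₁ = π²/2.806² - 0.5 ≈ 0.754
  n=2: λ₂ = 4π²/2.806² - 0.5 ≈ 4.514
  n=3: λ₃ = 9π²/2.806² - 0.5 ≈ 10.782
Since π²/2.806² ≈ 1.254 > 0.5, all λₙ > 0.
The n=1 mode decays slowest → dominates as t → ∞.
Asymptotic: φ ~ c₁ sin(πx/2.806) e^{-λ₁t} with decay rate λ₁ ≈ 0.754.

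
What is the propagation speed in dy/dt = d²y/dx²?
Infinite. The heat equation is parabolic, not hyperbolic, so disturbances propagate instantly.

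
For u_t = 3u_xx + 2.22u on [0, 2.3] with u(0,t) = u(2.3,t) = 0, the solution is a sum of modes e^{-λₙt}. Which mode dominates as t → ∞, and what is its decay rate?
Eigenvalues: λₙ = 3n²π²/2.3² - 2.22.
First three modes:
  n=1: λ₁ = 3π²/2.3² - 2.22 ≈ 3.377
  n=2: λ₂ = 12π²/2.3² - 2.22 ≈ 20.169
  n=3: λ₃ = 27π²/2.3² - 2.22 ≈ 48.154
Since 3π²/2.3² ≈ 5.597 > 2.22, all λₙ > 0.
The n=1 mode decays slowest → dominates as t → ∞.
Asymptotic: u ~ c₁ sin(πx/2.3) e^{-λ₁t} with decay rate λ₁ ≈ 3.377.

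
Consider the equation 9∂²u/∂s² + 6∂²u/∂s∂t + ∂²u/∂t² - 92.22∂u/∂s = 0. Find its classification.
Parabolic. (A = 9, B = 6, C = 1 gives B² - 4AC = 0.)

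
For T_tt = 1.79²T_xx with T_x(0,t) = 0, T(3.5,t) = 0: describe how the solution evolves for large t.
T oscillates (no decay). Energy is conserved; the solution oscillates indefinitely as standing waves.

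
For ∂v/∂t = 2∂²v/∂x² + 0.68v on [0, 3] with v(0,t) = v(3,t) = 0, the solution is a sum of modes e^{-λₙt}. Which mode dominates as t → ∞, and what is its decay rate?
Eigenvalues: λₙ = 2n²π²/3² - 0.68.
First three modes:
  n=1: λ₁ = 2π²/3² - 0.68 ≈ 1.513
  n=2: λ₂ = 8π²/3² - 0.68 ≈ 8.093
  n=3: λ₃ = 18π²/3² - 0.68 ≈ 19.059
Since 2π²/3² ≈ 2.193 > 0.68, all λₙ > 0.
The n=1 mode decays slowest → dominates as t → ∞.
Asymptotic: v ~ c₁ sin(πx/3) e^{-λ₁t} with decay rate λ₁ ≈ 1.513.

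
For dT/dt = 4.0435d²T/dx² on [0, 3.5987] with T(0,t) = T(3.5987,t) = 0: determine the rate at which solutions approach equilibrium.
Eigenvalues: λₙ = 4.0435n²π²/3.5987².
First three modes:
  n=1: λ₁ = 4.0435π²/3.5987² ≈ 3.082
  n=2: λ₂ = 16.174π²/3.5987² ≈ 12.326 (4× faster decay)
  n=3: λ₃ = 36.3915π²/3.5987² ≈ 27.734 (9× faster decay)
As t → ∞, higher modes decay exponentially faster. The n=1 mode dominates: T ~ c₁ sin(πx/3.5987) e^{-λ₁t}.
Decay rate: λ₁ = 4.0435π²/3.5987² ≈ 3.082.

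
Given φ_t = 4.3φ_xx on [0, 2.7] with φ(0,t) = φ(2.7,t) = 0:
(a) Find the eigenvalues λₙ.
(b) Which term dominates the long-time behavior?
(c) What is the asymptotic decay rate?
Eigenvalues: λₙ = 4.3n²π²/2.7².
First three modes:
  n=1: λ₁ = 4.3π²/2.7² ≈ 5.822
  n=2: λ₂ = 17.2π²/2.7² ≈ 23.286 (4× faster decay)
  n=3: λ₃ = 38.7π²/2.7² ≈ 52.394 (9× faster decay)
As t → ∞, higher modes decay exponentially faster. The n=1 mode dominates: φ ~ c₁ sin(πx/2.7) e^{-λ₁t}.
Decay rate: λ₁ = 4.3π²/2.7² ≈ 5.822.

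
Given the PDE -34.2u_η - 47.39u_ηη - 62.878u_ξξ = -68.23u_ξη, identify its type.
Rewriting in standard form: -62.878u_ξξ + 68.23u_ξη - 47.39u_ηη - 34.2u_η = 0. The second-order coefficients are A = -62.878, B = 68.23, C = -47.39. Since B² - 4AC = -7263.82078 < 0, this is an elliptic PDE.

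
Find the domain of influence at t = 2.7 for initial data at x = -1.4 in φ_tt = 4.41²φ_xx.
Domain of influence: [-13.307, 10.507]. Data at x = -1.4 spreads outward at speed 4.41.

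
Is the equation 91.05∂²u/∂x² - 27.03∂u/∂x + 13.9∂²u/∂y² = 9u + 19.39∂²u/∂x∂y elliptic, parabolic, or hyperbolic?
Rewriting in standard form: 91.05∂²u/∂x² - 19.39∂²u/∂x∂y + 13.9∂²u/∂y² - 27.03∂u/∂x - 9u = 0. Computing B² - 4AC with A = 91.05, B = -19.39, C = 13.9: discriminant = -4686.4079 (negative). Answer: elliptic.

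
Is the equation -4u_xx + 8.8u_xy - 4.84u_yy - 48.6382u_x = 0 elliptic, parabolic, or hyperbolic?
Computing B² - 4AC with A = -4, B = 8.8, C = -4.84: discriminant = 0 (zero). Answer: parabolic.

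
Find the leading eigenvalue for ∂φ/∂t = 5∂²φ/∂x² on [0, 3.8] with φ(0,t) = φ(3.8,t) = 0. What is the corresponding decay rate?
Eigenvalues: λₙ = 5n²π²/3.8².
First three modes:
  n=1: λ₁ = 5π²/3.8² ≈ 3.417
  n=2: λ₂ = 20π²/3.8² ≈ 13.67 (4× faster decay)
  n=3: λ₃ = 45π²/3.8² ≈ 30.757 (9× faster decay)
As t → ∞, higher modes decay exponentially faster. The n=1 mode dominates: φ ~ c₁ sin(πx/3.8) e^{-λ₁t}.
Decay rate: λ₁ = 5π²/3.8² ≈ 3.417.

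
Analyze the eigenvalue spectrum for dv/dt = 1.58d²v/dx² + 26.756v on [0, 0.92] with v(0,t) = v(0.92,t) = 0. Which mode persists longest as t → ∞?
Eigenvalues: λₙ = 1.58n²π²/0.92² - 26.756.
First three modes:
  n=1: λ₁ = 1.58π²/0.92² - 26.756 ≈ -8.332
  n=2: λ₂ = 6.32π²/0.92² - 26.756 ≈ 46.94
  n=3: λ₃ = 14.22π²/0.92² - 26.756 ≈ 139.059
Since 1.58π²/0.92² ≈ 18.424 < 26.756, λ₁ < 0.
The n=1 mode grows fastest (−λₙ is largest for n=1) → dominates.
Asymptotic: v ~ c₁ sin(πx/0.92) e^{8.332t} (exponential growth at rate −λ₁ ≈ 8.332).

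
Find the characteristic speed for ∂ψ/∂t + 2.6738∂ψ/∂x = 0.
Speed = 2.6738. Information travels along x - 2.6738t = const (rightward).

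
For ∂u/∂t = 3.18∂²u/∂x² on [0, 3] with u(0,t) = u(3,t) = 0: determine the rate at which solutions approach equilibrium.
Eigenvalues: λₙ = 3.18n²π²/3².
First three modes:
  n=1: λ₁ = 3.18π²/3² ≈ 3.487
  n=2: λ₂ = 12.72π²/3² ≈ 13.949 (4× faster decay)
  n=3: λ₃ = 28.62π²/3² ≈ 31.385 (9× faster decay)
As t → ∞, higher modes decay exponentially faster. The n=1 mode dominates: u ~ c₁ sin(πx/3) e^{-λ₁t}.
Decay rate: λ₁ = 3.18π²/3² ≈ 3.487.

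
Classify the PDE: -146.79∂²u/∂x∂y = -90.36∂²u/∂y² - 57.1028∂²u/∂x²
Rewriting in standard form: 57.1028∂²u/∂x² - 146.79∂²u/∂x∂y + 90.36∂²u/∂y² = 0. A = 57.1028, B = -146.79, C = 90.36. Discriminant B² - 4AC = 908.068068. Since 908.068068 > 0, hyperbolic.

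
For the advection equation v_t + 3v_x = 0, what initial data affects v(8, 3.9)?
A single point: x = -3.7. The characteristic through (8, 3.9) is x - 3t = const, so x = 8 - 3·3.9 = -3.7.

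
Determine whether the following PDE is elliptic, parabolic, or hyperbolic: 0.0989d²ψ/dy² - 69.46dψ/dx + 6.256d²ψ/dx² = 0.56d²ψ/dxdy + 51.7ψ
Rewriting in standard form: 6.256d²ψ/dx² - 0.56d²ψ/dxdy + 0.0989d²ψ/dy² - 69.46dψ/dx - 51.7ψ = 0. Coefficients: A = 6.256, B = -0.56, C = 0.0989. B² - 4AC = -2.1612736, which is negative, so the equation is elliptic.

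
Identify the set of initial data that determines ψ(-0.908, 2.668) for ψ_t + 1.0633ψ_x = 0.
A single point: x = -3.7448844. The characteristic through (-0.908, 2.668) is x - 1.0633t = const, so x = -0.908 - 1.0633·2.668 = -3.7448844.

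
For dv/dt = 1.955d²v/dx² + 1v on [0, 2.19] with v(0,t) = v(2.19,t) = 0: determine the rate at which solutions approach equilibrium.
Eigenvalues: λₙ = 1.955n²π²/2.19² - 1.
First three modes:
  n=1: λ₁ = 1.955π²/2.19² - 1 ≈ 3.023
  n=2: λ₂ = 7.82π²/2.19² - 1 ≈ 15.092
  n=3: λ₃ = 17.595π²/2.19² - 1 ≈ 35.208
Since 1.955π²/2.19² ≈ 4.023 > 1, all λₙ > 0.
The n=1 mode decays slowest → dominates as t → ∞.
Asymptotic: v ~ c₁ sin(πx/2.19) e^{-λ₁t} with decay rate λ₁ ≈ 3.023.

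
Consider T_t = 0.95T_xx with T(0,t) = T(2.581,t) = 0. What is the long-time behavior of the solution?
As t → ∞, T → 0. Heat diffuses out through both boundaries.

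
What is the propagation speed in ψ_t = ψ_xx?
Infinite. The heat equation is parabolic, not hyperbolic, so disturbances propagate instantly.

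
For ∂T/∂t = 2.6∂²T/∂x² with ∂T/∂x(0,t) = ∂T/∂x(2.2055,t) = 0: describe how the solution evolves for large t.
T → constant (steady state). Heat is conserved (no flux at boundaries); solution approaches the spatial average.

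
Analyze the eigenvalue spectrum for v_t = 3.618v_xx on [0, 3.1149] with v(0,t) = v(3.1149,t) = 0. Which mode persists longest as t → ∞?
Eigenvalues: λₙ = 3.618n²π²/3.1149².
First three modes:
  n=1: λ₁ = 3.618π²/3.1149² ≈ 3.68
  n=2: λ₂ = 14.472π²/3.1149² ≈ 14.721 (4× faster decay)
  n=3: λ₃ = 32.562π²/3.1149² ≈ 33.122 (9× faster decay)
As t → ∞, higher modes decay exponentially faster. The n=1 mode dominates: v ~ c₁ sin(πx/3.1149) e^{-λ₁t}.
Decay rate: λ₁ = 3.618π²/3.1149² ≈ 3.68.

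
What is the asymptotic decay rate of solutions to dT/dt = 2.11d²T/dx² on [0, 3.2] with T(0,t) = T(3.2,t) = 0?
Eigenvalues: λₙ = 2.11n²π²/3.2².
First three modes:
  n=1: λ₁ = 2.11π²/3.2² ≈ 2.034
  n=2: λ₂ = 8.44π²/3.2² ≈ 8.135 (4× faster decay)
  n=3: λ₃ = 18.99π²/3.2² ≈ 18.303 (9× faster decay)
As t → ∞, higher modes decay exponentially faster. The n=1 mode dominates: T ~ c₁ sin(πx/3.2) e^{-λ₁t}.
Decay rate: λ₁ = 2.11π²/3.2² ≈ 2.034.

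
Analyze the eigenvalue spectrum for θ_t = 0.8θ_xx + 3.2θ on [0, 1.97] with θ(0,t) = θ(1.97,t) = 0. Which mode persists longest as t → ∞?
Eigenvalues: λₙ = 0.8n²π²/1.97² - 3.2.
First three modes:
  n=1: λ₁ = 0.8π²/1.97² - 3.2 ≈ -1.166
  n=2: λ₂ = 3.2π²/1.97² - 3.2 ≈ 4.938
  n=3: λ₃ = 7.2π²/1.97² - 3.2 ≈ 15.11
Since 0.8π²/1.97² ≈ 2.034 < 3.2, λ₁ < 0.
The n=1 mode grows fastest (−λₙ is largest for n=1) → dominates.
Asymptotic: θ ~ c₁ sin(πx/1.97) e^{1.166t} (exponential growth at rate −λ₁ ≈ 1.166).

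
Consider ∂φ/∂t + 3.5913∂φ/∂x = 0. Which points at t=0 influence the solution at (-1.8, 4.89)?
A single point: x = -19.361457. The characteristic through (-1.8, 4.89) is x - 3.5913t = const, so x = -1.8 - 3.5913·4.89 = -19.361457.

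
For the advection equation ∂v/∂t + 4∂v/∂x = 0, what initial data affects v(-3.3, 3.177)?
A single point: x = -16.008. The characteristic through (-3.3, 3.177) is x - 4t = const, so x = -3.3 - 4·3.177 = -16.008.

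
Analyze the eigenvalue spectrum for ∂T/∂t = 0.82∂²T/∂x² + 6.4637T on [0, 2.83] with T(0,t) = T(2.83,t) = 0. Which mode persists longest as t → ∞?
Eigenvalues: λₙ = 0.82n²π²/2.83² - 6.4637.
First three modes:
  n=1: λ₁ = 0.82π²/2.83² - 6.4637 ≈ -5.453
  n=2: λ₂ = 3.28π²/2.83² - 6.4637 ≈ -2.422
  n=3: λ₃ = 7.38π²/2.83² - 6.4637 ≈ 2.631
Since 0.82π²/2.83² ≈ 1.011 < 6.4637, λ₁ < 0.
The n=1 mode grows fastest (−λₙ is largest for n=1) → dominates.
Asymptotic: T ~ c₁ sin(πx/2.83) e^{5.453t} (exponential growth at rate −λ₁ ≈ 5.453).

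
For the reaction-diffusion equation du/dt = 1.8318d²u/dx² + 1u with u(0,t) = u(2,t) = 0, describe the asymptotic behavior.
u → 0. Diffusion dominates reaction (r=1 < κπ²/L²≈4.52); solution decays.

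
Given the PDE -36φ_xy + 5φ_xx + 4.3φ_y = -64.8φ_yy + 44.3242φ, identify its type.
Rewriting in standard form: 5φ_xx - 36φ_xy + 64.8φ_yy + 4.3φ_y - 44.3242φ = 0. The second-order coefficients are A = 5, B = -36, C = 64.8. Since B² - 4AC = 0 = 0, this is a parabolic PDE.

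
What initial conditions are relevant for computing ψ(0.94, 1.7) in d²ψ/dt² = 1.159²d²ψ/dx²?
Domain of dependence: [-1.0303, 2.9103]. Signals travel at speed 1.159, so data within |x - 0.94| ≤ 1.159·1.7 = 1.9703 can reach the point.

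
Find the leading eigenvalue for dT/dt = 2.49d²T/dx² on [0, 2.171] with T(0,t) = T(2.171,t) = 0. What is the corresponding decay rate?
Eigenvalues: λₙ = 2.49n²π²/2.171².
First three modes:
  n=1: λ₁ = 2.49π²/2.171² ≈ 5.214
  n=2: λ₂ = 9.96π²/2.171² ≈ 20.856 (4× faster decay)
  n=3: λ₃ = 22.41π²/2.171² ≈ 46.927 (9× faster decay)
As t → ∞, higher modes decay exponentially faster. The n=1 mode dominates: T ~ c₁ sin(πx/2.171) e^{-λ₁t}.
Decay rate: λ₁ = 2.49π²/2.171² ≈ 5.214.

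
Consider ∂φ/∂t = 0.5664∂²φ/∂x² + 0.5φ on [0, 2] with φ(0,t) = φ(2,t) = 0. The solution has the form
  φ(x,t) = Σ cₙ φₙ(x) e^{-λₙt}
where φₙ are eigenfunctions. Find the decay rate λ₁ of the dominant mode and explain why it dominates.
Eigenvalues: λₙ = 0.5664n²π²/2² - 0.5.
First three modes:
  n=1: λ₁ = 0.5664π²/2² - 0.5 ≈ 0.898
  n=2: λ₂ = 2.2656π²/2² - 0.5 ≈ 5.09
  n=3: λ₃ = 5.0976π²/2² - 0.5 ≈ 12.078
Since 0.5664π²/2² ≈ 1.398 > 0.5, all λₙ > 0.
The n=1 mode decays slowest → dominates as t → ∞.
Asymptotic: φ ~ c₁ sin(πx/2) e^{-λ₁t} with decay rate λ₁ ≈ 0.898.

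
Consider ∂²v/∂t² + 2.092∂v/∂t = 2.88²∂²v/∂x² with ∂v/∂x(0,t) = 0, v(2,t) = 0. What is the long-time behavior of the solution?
As t → ∞, v → 0. Damping (γ=2.092) dissipates energy; oscillations decay exponentially.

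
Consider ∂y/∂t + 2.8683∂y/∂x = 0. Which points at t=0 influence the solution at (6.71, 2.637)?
A single point: x = -0.8537071. The characteristic through (6.71, 2.637) is x - 2.8683t = const, so x = 6.71 - 2.8683·2.637 = -0.8537071.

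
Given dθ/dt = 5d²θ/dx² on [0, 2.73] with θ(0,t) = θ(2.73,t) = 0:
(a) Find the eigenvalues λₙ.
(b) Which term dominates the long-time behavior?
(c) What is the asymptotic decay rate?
Eigenvalues: λₙ = 5n²π²/2.73².
First three modes:
  n=1: λ₁ = 5π²/2.73² ≈ 6.621
  n=2: λ₂ = 20π²/2.73² ≈ 26.485 (4× faster decay)
  n=3: λ₃ = 45π²/2.73² ≈ 59.592 (9× faster decay)
As t → ∞, higher modes decay exponentially faster. The n=1 mode dominates: θ ~ c₁ sin(πx/2.73) e^{-λ₁t}.
Decay rate: λ₁ = 5π²/2.73² ≈ 6.621.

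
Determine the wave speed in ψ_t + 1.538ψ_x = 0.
Speed = 1.538. Information travels along x - 1.538t = const (rightward).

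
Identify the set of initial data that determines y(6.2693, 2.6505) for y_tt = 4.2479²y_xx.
Domain of dependence: [-4.98975895, 17.52835895]. Signals travel at speed 4.2479, so data within |x - 6.2693| ≤ 4.2479·2.6505 = 11.25905895 can reach the point.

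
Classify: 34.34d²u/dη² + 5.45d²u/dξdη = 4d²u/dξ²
Rewriting in standard form: -4d²u/dξ² + 5.45d²u/dξdη + 34.34d²u/dη² = 0. Hyperbolic (discriminant = 579.1425).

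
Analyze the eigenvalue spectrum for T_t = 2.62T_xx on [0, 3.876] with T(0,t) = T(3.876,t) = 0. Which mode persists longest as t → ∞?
Eigenvalues: λₙ = 2.62n²π²/3.876².
First three modes:
  n=1: λ₁ = 2.62π²/3.876² ≈ 1.721
  n=2: λ₂ = 10.48π²/3.876² ≈ 6.885 (4× faster decay)
  n=3: λ₃ = 23.58π²/3.876² ≈ 15.491 (9× faster decay)
As t → ∞, higher modes decay exponentially faster. The n=1 mode dominates: T ~ c₁ sin(πx/3.876) e^{-λ₁t}.
Decay rate: λ₁ = 2.62π²/3.876² ≈ 1.721.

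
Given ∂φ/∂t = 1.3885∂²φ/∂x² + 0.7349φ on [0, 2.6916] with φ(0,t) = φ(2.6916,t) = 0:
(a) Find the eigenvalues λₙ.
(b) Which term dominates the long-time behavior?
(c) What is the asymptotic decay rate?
Eigenvalues: λₙ = 1.3885n²π²/2.6916² - 0.7349.
First three modes:
  n=1: λ₁ = 1.3885π²/2.6916² - 0.7349 ≈ 1.157
  n=2: λ₂ = 5.554π²/2.6916² - 0.7349 ≈ 6.831
  n=3: λ₃ = 12.4965π²/2.6916² - 0.7349 ≈ 16.289
Since 1.3885π²/2.6916² ≈ 1.892 > 0.7349, all λₙ > 0.
The n=1 mode decays slowest → dominates as t → ∞.
Asymptotic: φ ~ c₁ sin(πx/2.6916) e^{-λ₁t} with decay rate λ₁ ≈ 1.157.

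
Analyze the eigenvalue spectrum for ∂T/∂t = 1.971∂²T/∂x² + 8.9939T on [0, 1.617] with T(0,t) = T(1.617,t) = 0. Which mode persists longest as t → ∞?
Eigenvalues: λₙ = 1.971n²π²/1.617² - 8.9939.
First three modes:
  n=1: λ₁ = 1.971π²/1.617² - 8.9939 ≈ -1.554
  n=2: λ₂ = 7.884π²/1.617² - 8.9939 ≈ 20.766
  n=3: λ₃ = 17.739π²/1.617² - 8.9939 ≈ 57.965
Since 1.971π²/1.617² ≈ 7.44 < 8.9939, λ₁ < 0.
The n=1 mode grows fastest (−λₙ is largest for n=1) → dominates.
Asymptotic: T ~ c₁ sin(πx/1.617) e^{1.554t} (exponential growth at rate −λ₁ ≈ 1.554).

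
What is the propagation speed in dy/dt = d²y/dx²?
Infinite. The heat equation is parabolic, not hyperbolic, so disturbances propagate instantly.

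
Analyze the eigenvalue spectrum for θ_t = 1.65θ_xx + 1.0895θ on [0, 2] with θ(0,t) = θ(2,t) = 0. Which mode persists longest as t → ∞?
Eigenvalues: λₙ = 1.65n²π²/2² - 1.0895.
First three modes:
  n=1: λ₁ = 1.65π²/2² - 1.0895 ≈ 2.982
  n=2: λ₂ = 6.6π²/2² - 1.0895 ≈ 15.195
  n=3: λ₃ = 14.85π²/2² - 1.0895 ≈ 35.551
Since 1.65π²/2² ≈ 4.071 > 1.0895, all λₙ > 0.
The n=1 mode decays slowest → dominates as t → ∞.
Asymptotic: θ ~ c₁ sin(πx/2) e^{-λ₁t} with decay rate λ₁ ≈ 2.982.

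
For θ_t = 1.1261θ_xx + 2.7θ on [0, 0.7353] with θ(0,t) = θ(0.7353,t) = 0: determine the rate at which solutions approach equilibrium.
Eigenvalues: λₙ = 1.1261n²π²/0.7353² - 2.7.
First three modes:
  n=1: λ₁ = 1.1261π²/0.7353² - 2.7 ≈ 17.856
  n=2: λ₂ = 4.5044π²/0.7353² - 2.7 ≈ 79.526
  n=3: λ₃ = 10.1349π²/0.7353² - 2.7 ≈ 182.308
Since 1.1261π²/0.7353² ≈ 20.556 > 2.7, all λₙ > 0.
The n=1 mode decays slowest → dominates as t → ∞.
Asymptotic: θ ~ c₁ sin(πx/0.7353) e^{-λ₁t} with decay rate λ₁ ≈ 17.856.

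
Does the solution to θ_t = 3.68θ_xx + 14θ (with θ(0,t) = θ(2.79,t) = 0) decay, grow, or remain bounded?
θ grows unboundedly. Reaction dominates diffusion (r=14 > κπ²/L²≈4.67); solution grows exponentially.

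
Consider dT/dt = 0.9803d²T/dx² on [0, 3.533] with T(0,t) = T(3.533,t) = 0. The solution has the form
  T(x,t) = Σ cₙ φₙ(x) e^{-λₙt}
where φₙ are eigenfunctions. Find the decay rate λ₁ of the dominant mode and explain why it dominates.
Eigenvalues: λₙ = 0.9803n²π²/3.533².
First three modes:
  n=1: λ₁ = 0.9803π²/3.533² ≈ 0.775
  n=2: λ₂ = 3.9212π²/3.533² ≈ 3.1 (4× faster decay)
  n=3: λ₃ = 8.8227π²/3.533² ≈ 6.976 (9× faster decay)
As t → ∞, higher modes decay exponentially faster. The n=1 mode dominates: T ~ c₁ sin(πx/3.533) e^{-λ₁t}.
Decay rate: λ₁ = 0.9803π²/3.533² ≈ 0.775.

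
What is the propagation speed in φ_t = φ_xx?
Infinite. The heat equation is parabolic, not hyperbolic, so disturbances propagate instantly.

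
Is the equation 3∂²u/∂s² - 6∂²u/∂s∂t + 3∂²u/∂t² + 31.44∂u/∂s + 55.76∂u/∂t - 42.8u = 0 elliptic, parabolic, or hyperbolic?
Computing B² - 4AC with A = 3, B = -6, C = 3: discriminant = 0 (zero). Answer: parabolic.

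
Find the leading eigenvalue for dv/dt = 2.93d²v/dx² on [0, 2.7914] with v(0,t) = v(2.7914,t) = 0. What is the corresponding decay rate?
Eigenvalues: λₙ = 2.93n²π²/2.7914².
First three modes:
  n=1: λ₁ = 2.93π²/2.7914² ≈ 3.711
  n=2: λ₂ = 11.72π²/2.7914² ≈ 14.845 (4× faster decay)
  n=3: λ₃ = 26.37π²/2.7914² ≈ 33.401 (9× faster decay)
As t → ∞, higher modes decay exponentially faster. The n=1 mode dominates: v ~ c₁ sin(πx/2.7914) e^{-λ₁t}.
Decay rate: λ₁ = 2.93π²/2.7914² ≈ 3.711.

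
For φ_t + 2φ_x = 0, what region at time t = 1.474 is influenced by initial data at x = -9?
At x = -6.052. The characteristic carries data from (-9, 0) to (-6.052, 1.474).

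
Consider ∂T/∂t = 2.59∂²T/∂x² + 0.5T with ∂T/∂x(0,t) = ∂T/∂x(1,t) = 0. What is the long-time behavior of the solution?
As t → ∞, T grows unboundedly. With Neumann BCs the constant mode has diffusion eigenvalue 0, so any r > 0 makes it grow like e^(0.5t); solution grows exponentially.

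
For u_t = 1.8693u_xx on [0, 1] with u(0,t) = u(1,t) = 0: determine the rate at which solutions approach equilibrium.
Eigenvalues: λₙ = 1.8693n²π².
First three modes:
  n=1: λ₁ = 1.8693π² ≈ 18.449
  n=2: λ₂ = 7.4772π² ≈ 73.797 (4× faster decay)
  n=3: λ₃ = 16.8237π² ≈ 166.043 (9× faster decay)
As t → ∞, higher modes decay exponentially faster. The n=1 mode dominates: u ~ c₁ sin(πx) e^{-λ₁t}.
Decay rate: λ₁ = 1.8693π² ≈ 18.449.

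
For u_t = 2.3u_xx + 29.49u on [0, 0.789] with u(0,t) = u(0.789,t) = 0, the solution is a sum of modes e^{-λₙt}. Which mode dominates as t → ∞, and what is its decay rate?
Eigenvalues: λₙ = 2.3n²π²/0.789² - 29.49.
First three modes:
  n=1: λ₁ = 2.3π²/0.789² - 29.49 ≈ 6.975
  n=2: λ₂ = 9.2π²/0.789² - 29.49 ≈ 116.369
  n=3: λ₃ = 20.7π²/0.789² - 29.49 ≈ 298.693
Since 2.3π²/0.789² ≈ 36.465 > 29.49, all λₙ > 0.
The n=1 mode decays slowest → dominates as t → ∞.
Asymptotic: u ~ c₁ sin(πx/0.789) e^{-λ₁t} with decay rate λ₁ ≈ 6.975.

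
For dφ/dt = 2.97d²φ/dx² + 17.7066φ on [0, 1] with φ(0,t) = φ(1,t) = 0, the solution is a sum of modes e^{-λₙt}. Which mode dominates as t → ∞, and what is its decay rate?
Eigenvalues: λₙ = 2.97n²π²/1² - 17.7066.
First three modes:
  n=1: λ₁ = 2.97π² - 17.7066 ≈ 11.606
  n=2: λ₂ = 11.88π² - 17.7066 ≈ 99.544
  n=3: λ₃ = 26.73π² - 17.7066 ≈ 246.108
Since 2.97π² ≈ 29.313 > 17.7066, all λₙ > 0.
The n=1 mode decays slowest → dominates as t → ∞.
Asymptotic: φ ~ c₁ sin(πx/1) e^{-λ₁t} with decay rate λ₁ ≈ 11.606.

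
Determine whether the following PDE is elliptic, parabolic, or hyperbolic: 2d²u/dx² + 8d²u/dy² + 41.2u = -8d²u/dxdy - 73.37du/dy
Rewriting in standard form: 2d²u/dx² + 8d²u/dxdy + 8d²u/dy² + 73.37du/dy + 41.2u = 0. Coefficients: A = 2, B = 8, C = 8. B² - 4AC = 0, which is zero, so the equation is parabolic.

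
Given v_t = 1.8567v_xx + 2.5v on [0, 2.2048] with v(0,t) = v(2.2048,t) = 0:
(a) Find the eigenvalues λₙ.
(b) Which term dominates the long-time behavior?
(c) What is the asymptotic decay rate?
Eigenvalues: λₙ = 1.8567n²π²/2.2048² - 2.5.
First three modes:
  n=1: λ₁ = 1.8567π²/2.2048² - 2.5 ≈ 1.27
  n=2: λ₂ = 7.4268π²/2.2048² - 2.5 ≈ 12.579
  n=3: λ₃ = 16.7103π²/2.2048² - 2.5 ≈ 31.427
Since 1.8567π²/2.2048² ≈ 3.77 > 2.5, all λₙ > 0.
The n=1 mode decays slowest → dominates as t → ∞.
Asymptotic: v ~ c₁ sin(πx/2.2048) e^{-λ₁t} with decay rate λ₁ ≈ 1.27.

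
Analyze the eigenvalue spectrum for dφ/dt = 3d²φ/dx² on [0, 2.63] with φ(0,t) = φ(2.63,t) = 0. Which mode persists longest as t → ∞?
Eigenvalues: λₙ = 3n²π²/2.63².
First three modes:
  n=1: λ₁ = 3π²/2.63² ≈ 4.281
  n=2: λ₂ = 12π²/2.63² ≈ 17.123 (4× faster decay)
  n=3: λ₃ = 27π²/2.63² ≈ 38.526 (9× faster decay)
As t → ∞, higher modes decay exponentially faster. The n=1 mode dominates: φ ~ c₁ sin(πx/2.63) e^{-λ₁t}.
Decay rate: λ₁ = 3π²/2.63² ≈ 4.281.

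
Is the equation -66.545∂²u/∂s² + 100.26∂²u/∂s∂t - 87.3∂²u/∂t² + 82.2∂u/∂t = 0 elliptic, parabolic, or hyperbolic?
Computing B² - 4AC with A = -66.545, B = 100.26, C = -87.3: discriminant = -13185.4464 (negative). Answer: elliptic.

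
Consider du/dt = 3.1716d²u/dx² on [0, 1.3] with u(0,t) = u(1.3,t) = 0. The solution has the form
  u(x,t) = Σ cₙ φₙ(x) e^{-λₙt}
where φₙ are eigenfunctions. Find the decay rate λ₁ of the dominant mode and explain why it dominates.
Eigenvalues: λₙ = 3.1716n²π²/1.3².
First three modes:
  n=1: λ₁ = 3.1716π²/1.3² ≈ 18.522
  n=2: λ₂ = 12.6864π²/1.3² ≈ 74.089 (4× faster decay)
  n=3: λ₃ = 28.5444π²/1.3² ≈ 166.699 (9× faster decay)
As t → ∞, higher modes decay exponentially faster. The n=1 mode dominates: u ~ c₁ sin(πx/1.3) e^{-λ₁t}.
Decay rate: λ₁ = 3.1716π²/1.3² ≈ 18.522.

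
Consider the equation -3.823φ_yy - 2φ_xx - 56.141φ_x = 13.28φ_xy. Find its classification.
Rewriting in standard form: -2φ_xx - 13.28φ_xy - 3.823φ_yy - 56.141φ_x = 0. Hyperbolic. (A = -2, B = -13.28, C = -3.823 gives B² - 4AC = 145.7744.)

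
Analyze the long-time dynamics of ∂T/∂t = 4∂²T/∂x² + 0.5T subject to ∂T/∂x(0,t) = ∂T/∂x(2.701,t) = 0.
Long-time behavior: T grows unboundedly. With Neumann BCs the constant mode has diffusion eigenvalue 0, so any r > 0 makes it grow like e^(0.5t); solution grows exponentially.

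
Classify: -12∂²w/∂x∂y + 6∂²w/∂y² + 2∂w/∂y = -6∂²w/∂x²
Rewriting in standard form: 6∂²w/∂x² - 12∂²w/∂x∂y + 6∂²w/∂y² + 2∂w/∂y = 0. Parabolic (discriminant = 0).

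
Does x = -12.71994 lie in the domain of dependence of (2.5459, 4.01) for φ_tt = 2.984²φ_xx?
No. The domain of dependence is [-9.41994, 14.51174], and -12.71994 is outside this interval.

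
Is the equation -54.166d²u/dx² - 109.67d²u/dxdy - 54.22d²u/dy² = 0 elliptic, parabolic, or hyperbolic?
Computing B² - 4AC with A = -54.166, B = -109.67, C = -54.22: discriminant = 279.98682 (positive). Answer: hyperbolic.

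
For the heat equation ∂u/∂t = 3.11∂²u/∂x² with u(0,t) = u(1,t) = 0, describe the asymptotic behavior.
u → 0. Heat diffuses out through both boundaries.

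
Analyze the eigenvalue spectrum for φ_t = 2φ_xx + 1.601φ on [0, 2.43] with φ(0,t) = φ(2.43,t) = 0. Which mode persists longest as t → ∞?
Eigenvalues: λₙ = 2n²π²/2.43² - 1.601.
First three modes:
  n=1: λ₁ = 2π²/2.43² - 1.601 ≈ 1.742
  n=2: λ₂ = 8π²/2.43² - 1.601 ≈ 11.77
  n=3: λ₃ = 18π²/2.43² - 1.601 ≈ 28.485
Since 2π²/2.43² ≈ 3.343 > 1.601, all λₙ > 0.
The n=1 mode decays slowest → dominates as t → ∞.
Asymptotic: φ ~ c₁ sin(πx/2.43) e^{-λ₁t} with decay rate λ₁ ≈ 1.742.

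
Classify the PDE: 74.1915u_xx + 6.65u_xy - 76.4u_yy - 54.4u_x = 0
A = 74.1915, B = 6.65, C = -76.4. Discriminant B² - 4AC = 22717.1449. Since 22717.1449 > 0, hyperbolic.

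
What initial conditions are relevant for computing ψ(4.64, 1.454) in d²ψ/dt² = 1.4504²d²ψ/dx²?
Domain of dependence: [2.5311184, 6.7488816]. Signals travel at speed 1.4504, so data within |x - 4.64| ≤ 1.4504·1.454 = 2.1088816 can reach the point.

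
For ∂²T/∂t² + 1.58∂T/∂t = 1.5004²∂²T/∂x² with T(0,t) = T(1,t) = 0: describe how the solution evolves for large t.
T → 0. Damping (γ=1.58) dissipates energy; oscillations decay exponentially.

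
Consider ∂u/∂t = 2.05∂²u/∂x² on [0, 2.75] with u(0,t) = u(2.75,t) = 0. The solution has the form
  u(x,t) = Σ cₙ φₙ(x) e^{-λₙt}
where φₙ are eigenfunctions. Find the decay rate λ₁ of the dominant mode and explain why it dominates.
Eigenvalues: λₙ = 2.05n²π²/2.75².
First three modes:
  n=1: λ₁ = 2.05π²/2.75² ≈ 2.675
  n=2: λ₂ = 8.2π²/2.75² ≈ 10.702 (4× faster decay)
  n=3: λ₃ = 18.45π²/2.75² ≈ 24.079 (9× faster decay)
As t → ∞, higher modes decay exponentially faster. The n=1 mode dominates: u ~ c₁ sin(πx/2.75) e^{-λ₁t}.
Decay rate: λ₁ = 2.05π²/2.75² ≈ 2.675.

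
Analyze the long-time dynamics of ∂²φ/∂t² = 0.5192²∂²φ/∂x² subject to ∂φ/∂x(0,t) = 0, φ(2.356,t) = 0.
Long-time behavior: φ oscillates (no decay). Energy is conserved; the solution oscillates indefinitely as standing waves.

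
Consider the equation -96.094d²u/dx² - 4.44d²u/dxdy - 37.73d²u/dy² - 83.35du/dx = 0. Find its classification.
Elliptic. (A = -96.094, B = -4.44, C = -37.73 gives B² - 4AC = -14482.79288.)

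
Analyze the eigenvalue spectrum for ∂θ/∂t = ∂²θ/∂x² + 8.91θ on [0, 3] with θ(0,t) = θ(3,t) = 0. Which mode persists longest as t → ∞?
Eigenvalues: λₙ = n²π²/3² - 8.91.
First three modes:
  n=1: λ₁ = π²/3² - 8.91 ≈ -7.813
  n=2: λ₂ = 4π²/3² - 8.91 ≈ -4.524
  n=3: λ₃ = 9π²/3² - 8.91 ≈ 0.96
Since π²/3² ≈ 1.097 < 8.91, λ₁ < 0.
The n=1 mode grows fastest (−λₙ is largest for n=1) → dominates.
Asymptotic: θ ~ c₁ sin(πx/3) e^{7.813t} (exponential growth at rate −λ₁ ≈ 7.813).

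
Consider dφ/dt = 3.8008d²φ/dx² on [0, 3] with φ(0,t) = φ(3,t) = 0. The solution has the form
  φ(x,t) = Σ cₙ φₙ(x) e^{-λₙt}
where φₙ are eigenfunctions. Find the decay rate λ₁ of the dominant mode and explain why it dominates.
Eigenvalues: λₙ = 3.8008n²π²/3².
First three modes:
  n=1: λ₁ = 3.8008π²/3² ≈ 4.168
  n=2: λ₂ = 15.2032π²/3² ≈ 16.672 (4× faster decay)
  n=3: λ₃ = 34.2072π²/3² ≈ 37.512 (9× faster decay)
As t → ∞, higher modes decay exponentially faster. The n=1 mode dominates: φ ~ c₁ sin(πx/3) e^{-λ₁t}.
Decay rate: λ₁ = 3.8008π²/3² ≈ 4.168.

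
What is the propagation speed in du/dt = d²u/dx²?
Infinite. The heat equation is parabolic, not hyperbolic, so disturbances propagate instantly.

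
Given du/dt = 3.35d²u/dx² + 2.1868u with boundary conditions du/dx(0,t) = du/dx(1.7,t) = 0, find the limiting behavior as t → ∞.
u grows unboundedly. With Neumann BCs the constant mode has diffusion eigenvalue 0, so any r > 0 makes it grow like e^(2.1868t); solution grows exponentially.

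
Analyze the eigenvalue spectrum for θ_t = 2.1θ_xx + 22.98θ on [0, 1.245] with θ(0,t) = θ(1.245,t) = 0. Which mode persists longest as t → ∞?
Eigenvalues: λₙ = 2.1n²π²/1.245² - 22.98.
First three modes:
  n=1: λ₁ = 2.1π²/1.245² - 22.98 ≈ -9.608
  n=2: λ₂ = 8.4π²/1.245² - 22.98 ≈ 30.506
  n=3: λ₃ = 18.9π²/1.245² - 22.98 ≈ 97.364
Since 2.1π²/1.245² ≈ 13.372 < 22.98, λ₁ < 0.
The n=1 mode grows fastest (−λₙ is largest for n=1) → dominates.
Asymptotic: θ ~ c₁ sin(πx/1.245) e^{9.608t} (exponential growth at rate −λ₁ ≈ 9.608).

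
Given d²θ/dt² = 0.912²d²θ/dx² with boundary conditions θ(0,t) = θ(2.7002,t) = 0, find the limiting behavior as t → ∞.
θ oscillates (no decay). Energy is conserved; the solution oscillates indefinitely as standing waves.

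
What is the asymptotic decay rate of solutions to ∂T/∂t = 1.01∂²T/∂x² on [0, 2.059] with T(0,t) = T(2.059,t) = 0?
Eigenvalues: λₙ = 1.01n²π²/2.059².
First three modes:
  n=1: λ₁ = 1.01π²/2.059² ≈ 2.351
  n=2: λ₂ = 4.04π²/2.059² ≈ 9.405 (4× faster decay)
  n=3: λ₃ = 9.09π²/2.059² ≈ 21.162 (9× faster decay)
As t → ∞, higher modes decay exponentially faster. The n=1 mode dominates: T ~ c₁ sin(πx/2.059) e^{-λ₁t}.
Decay rate: λ₁ = 1.01π²/2.059² ≈ 2.351.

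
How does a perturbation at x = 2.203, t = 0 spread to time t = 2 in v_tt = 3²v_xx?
Domain of influence: [-3.797, 8.203]. Data at x = 2.203 spreads outward at speed 3.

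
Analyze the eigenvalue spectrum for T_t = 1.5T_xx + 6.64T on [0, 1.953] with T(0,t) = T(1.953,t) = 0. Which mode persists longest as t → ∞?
Eigenvalues: λₙ = 1.5n²π²/1.953² - 6.64.
First three modes:
  n=1: λ₁ = 1.5π²/1.953² - 6.64 ≈ -2.759
  n=2: λ₂ = 6π²/1.953² - 6.64 ≈ 8.886
  n=3: λ₃ = 13.5π²/1.953² - 6.64 ≈ 28.292
Since 1.5π²/1.953² ≈ 3.881 < 6.64, λ₁ < 0.
The n=1 mode grows fastest (−λₙ is largest for n=1) → dominates.
Asymptotic: T ~ c₁ sin(πx/1.953) e^{2.759t} (exponential growth at rate −λ₁ ≈ 2.759).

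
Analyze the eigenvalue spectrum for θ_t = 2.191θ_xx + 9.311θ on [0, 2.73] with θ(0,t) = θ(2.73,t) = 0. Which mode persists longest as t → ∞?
Eigenvalues: λₙ = 2.191n²π²/2.73² - 9.311.
First three modes:
  n=1: λ₁ = 2.191π²/2.73² - 9.311 ≈ -6.41
  n=2: λ₂ = 8.764π²/2.73² - 9.311 ≈ 2.295
  n=3: λ₃ = 19.719π²/2.73² - 9.311 ≈ 16.802
Since 2.191π²/2.73² ≈ 2.901 < 9.311, λ₁ < 0.
The n=1 mode grows fastest (−λₙ is largest for n=1) → dominates.
Asymptotic: θ ~ c₁ sin(πx/2.73) e^{6.41t} (exponential growth at rate −λ₁ ≈ 6.41).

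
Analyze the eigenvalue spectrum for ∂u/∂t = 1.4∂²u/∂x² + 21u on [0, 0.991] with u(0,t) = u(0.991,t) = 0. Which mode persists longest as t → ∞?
Eigenvalues: λₙ = 1.4n²π²/0.991² - 21.
First three modes:
  n=1: λ₁ = 1.4π²/0.991² - 21 ≈ -6.93
  n=2: λ₂ = 5.6π²/0.991² - 21 ≈ 35.278
  n=3: λ₃ = 12.6π²/0.991² - 21 ≈ 105.626
Since 1.4π²/0.991² ≈ 14.07 < 21, λ₁ < 0.
The n=1 mode grows fastest (−λₙ is largest for n=1) → dominates.
Asymptotic: u ~ c₁ sin(πx/0.991) e^{6.93t} (exponential growth at rate −λ₁ ≈ 6.93).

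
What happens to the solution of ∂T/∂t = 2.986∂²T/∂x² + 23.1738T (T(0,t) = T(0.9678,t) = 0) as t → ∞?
T → 0. Diffusion dominates reaction (r=23.1738 < κπ²/L²≈31.46); solution decays.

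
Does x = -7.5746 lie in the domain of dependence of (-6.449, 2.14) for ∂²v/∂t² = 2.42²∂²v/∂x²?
Yes. The domain of dependence is [-11.6278, -1.2702], and -7.5746 ∈ [-11.6278, -1.2702].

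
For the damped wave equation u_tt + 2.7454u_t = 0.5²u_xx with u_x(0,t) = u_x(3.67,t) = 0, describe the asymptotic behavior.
u → constant (steady state). Damping (γ=2.7454) dissipates the nonconstant modes; with Neumann BCs the spatial average obeys M''+γM'=0 and tends to a finite limit.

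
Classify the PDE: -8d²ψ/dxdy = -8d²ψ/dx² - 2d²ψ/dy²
Rewriting in standard form: 8d²ψ/dx² - 8d²ψ/dxdy + 2d²ψ/dy² = 0. A = 8, B = -8, C = 2. Discriminant B² - 4AC = 0. Since 0 = 0, parabolic.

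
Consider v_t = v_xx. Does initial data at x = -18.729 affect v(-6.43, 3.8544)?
Yes, for any finite x. The heat equation has infinite propagation speed, so all initial data affects all points at any t > 0.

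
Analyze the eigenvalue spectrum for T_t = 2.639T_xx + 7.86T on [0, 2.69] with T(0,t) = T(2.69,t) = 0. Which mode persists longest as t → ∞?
Eigenvalues: λₙ = 2.639n²π²/2.69² - 7.86.
First three modes:
  n=1: λ₁ = 2.639π²/2.69² - 7.86 ≈ -4.261
  n=2: λ₂ = 10.556π²/2.69² - 7.86 ≈ 6.538
  n=3: λ₃ = 23.751π²/2.69² - 7.86 ≈ 24.535
Since 2.639π²/2.69² ≈ 3.599 < 7.86, λ₁ < 0.
The n=1 mode grows fastest (−λₙ is largest for n=1) → dominates.
Asymptotic: T ~ c₁ sin(πx/2.69) e^{4.261t} (exponential growth at rate −λ₁ ≈ 4.261).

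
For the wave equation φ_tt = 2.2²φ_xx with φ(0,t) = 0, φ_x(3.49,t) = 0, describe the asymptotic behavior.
φ oscillates (no decay). Energy is conserved; the solution oscillates indefinitely as standing waves.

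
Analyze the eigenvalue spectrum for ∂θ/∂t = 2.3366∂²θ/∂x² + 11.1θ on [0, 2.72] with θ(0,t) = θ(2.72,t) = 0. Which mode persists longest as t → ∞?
Eigenvalues: λₙ = 2.3366n²π²/2.72² - 11.1.
First three modes:
  n=1: λ₁ = 2.3366π²/2.72² - 11.1 ≈ -7.983
  n=2: λ₂ = 9.3464π²/2.72² - 11.1 ≈ 1.368
  n=3: λ₃ = 21.0294π²/2.72² - 11.1 ≈ 16.954
Since 2.3366π²/2.72² ≈ 3.117 < 11.1, λ₁ < 0.
The n=1 mode grows fastest (−λₙ is largest for n=1) → dominates.
Asymptotic: θ ~ c₁ sin(πx/2.72) e^{7.983t} (exponential growth at rate −λ₁ ≈ 7.983).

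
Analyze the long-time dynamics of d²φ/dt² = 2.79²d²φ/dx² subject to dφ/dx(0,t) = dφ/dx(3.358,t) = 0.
Long-time behavior: φ oscillates about a mean that drifts linearly in t (generically unbounded; no decay). There is no damping, so the nonconstant modes persist as standing waves (energy conserved, no decay). But with Neumann conditions at both ends the constant mode has eigenvalue 0: the spatial mean M(t) of φ satisfies M'' = 0, so M(t) = M(0) + M'(0)·t. Unless the initial velocity has zero mean (∫φ_t(x,0)dx = 0), the solution grows linearly in t (unbounded, though not exponentially); if it does have zero mean, the solution stays bounded and simply oscillates.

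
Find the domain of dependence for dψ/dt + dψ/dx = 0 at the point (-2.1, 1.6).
A single point: x = -3.7. The characteristic through (-2.1, 1.6) is x - 1t = const, so x = -2.1 - 1·1.6 = -3.7.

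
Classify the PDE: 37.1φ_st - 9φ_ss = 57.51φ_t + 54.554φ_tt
Rewriting in standard form: -9φ_ss + 37.1φ_st - 54.554φ_tt - 57.51φ_t = 0. A = -9, B = 37.1, C = -54.554. Discriminant B² - 4AC = -587.534. Since -587.534 < 0, elliptic.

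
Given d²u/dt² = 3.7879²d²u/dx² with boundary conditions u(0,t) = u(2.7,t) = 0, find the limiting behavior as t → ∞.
u oscillates (no decay). Energy is conserved; the solution oscillates indefinitely as standing waves.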